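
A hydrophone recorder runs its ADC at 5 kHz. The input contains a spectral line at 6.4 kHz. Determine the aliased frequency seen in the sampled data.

1.4 kHz

6.4 kHz mod fs = 1.4 kHz.
1.4 kHz ≤ fs/2 = 2.5 kHz, appears at 1.4 kHz.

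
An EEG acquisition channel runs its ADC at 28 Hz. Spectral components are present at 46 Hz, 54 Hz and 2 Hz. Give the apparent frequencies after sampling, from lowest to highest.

2 Hz, 10 Hz

fs/2 = 14 Hz.
46 Hz mod fs = 18 Hz.
18 Hz > fs/2 = 14 Hz, folds to fs − 18 Hz = 10 Hz.
54 Hz mod fs = 26 Hz.
26 Hz > fs/2 = 14 Hz, folds to fs − 26 Hz = 2 Hz.
2 Hz ≤ fs/2 = 14 Hz, passes unchanged.
Distinct values: {2 Hz, 10 Hz}.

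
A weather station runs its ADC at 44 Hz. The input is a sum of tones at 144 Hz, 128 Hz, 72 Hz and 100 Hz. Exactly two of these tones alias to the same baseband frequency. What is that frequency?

12 Hz

fs/2 = 22 Hz.
144 Hz mod fs = 12 Hz.
12 Hz ≤ fs/2 = 22 Hz, appears at 12 Hz.
128 Hz mod fs = 40 Hz.
40 Hz > fs/2 = 22 Hz, folds to fs − 40 Hz = 4 Hz.
72 Hz mod fs = 28 Hz.
28 Hz > fs/2 = 22 Hz, folds to fs − 28 Hz = 16 Hz.
100 Hz mod fs = 12 Hz.
12 Hz ≤ fs/2 = 22 Hz, appears at 12 Hz.
100 Hz and 144 Hz both map to 12 Hz.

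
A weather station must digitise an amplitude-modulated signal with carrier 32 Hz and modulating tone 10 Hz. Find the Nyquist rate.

AM sidebands sit at fc ± fm = 22 Hz and 42 Hz.
Highest-frequency component: 42 Hz.
Nyquist rate = 2 × 42 Hz = 84 Hz.

84 Hz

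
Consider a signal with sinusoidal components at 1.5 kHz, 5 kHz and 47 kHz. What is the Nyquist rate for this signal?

94 kHz

Highest-frequency component: 47 kHz.
Nyquist rate = 2 × 47 kHz = 94 kHz.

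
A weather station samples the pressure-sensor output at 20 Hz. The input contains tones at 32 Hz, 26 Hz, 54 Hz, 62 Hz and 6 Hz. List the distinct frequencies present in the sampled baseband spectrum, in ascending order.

fs/2 = 10 Hz.
32 Hz mod fs = 12 Hz.
12 Hz > fs/2 = 10 Hz, folds to fs − 12 Hz = 8 Hz.
26 Hz mod fs = 6 Hz.
6 Hz ≤ fs/2 = 10 Hz, appears at 6 Hz.
54 Hz mod fs = 14 Hz.
14 Hz > fs/2 = 10 Hz, folds to fs − 14 Hz = 6 Hz.
62 Hz mod fs = 2 Hz.
2 Hz ≤ fs/2 = 10 Hz, appears at 2 Hz.
6 Hz ≤ fs/2 = 10 Hz, passes unchanged.
Distinct values: {2 Hz, 6 Hz, 8 Hz}.

2 Hz, 6 Hz, 8 Hz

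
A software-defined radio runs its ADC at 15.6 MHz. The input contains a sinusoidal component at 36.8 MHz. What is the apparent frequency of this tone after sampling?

5.6 MHz

36.8 MHz mod fs = 5.6 MHz.
5.6 MHz ≤ fs/2 = 7.8 MHz, appears at 5.6 MHz.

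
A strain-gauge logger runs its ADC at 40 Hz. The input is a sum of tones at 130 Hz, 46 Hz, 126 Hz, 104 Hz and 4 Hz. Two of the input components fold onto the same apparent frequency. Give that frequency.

fs/2 = 20 Hz.
130 Hz mod fs = 10 Hz.
10 Hz ≤ fs/2 = 20 Hz, appears at 10 Hz.
46 Hz mod fs = 6 Hz.
6 Hz ≤ fs/2 = 20 Hz, appears at 6 Hz.
126 Hz mod fs = 6 Hz.
6 Hz ≤ fs/2 = 20 Hz, appears at 6 Hz.
104 Hz mod fs = 24 Hz.
24 Hz > fs/2 = 20 Hz, folds to fs − 24 Hz = 16 Hz.
4 Hz ≤ fs/2 = 20 Hz, passes unchanged.
46 Hz and 126 Hz both map to 6 Hz.

6 Hz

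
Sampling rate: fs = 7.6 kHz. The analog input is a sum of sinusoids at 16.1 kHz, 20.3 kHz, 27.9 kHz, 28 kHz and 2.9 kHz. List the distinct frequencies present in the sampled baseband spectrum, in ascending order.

0.9 kHz, 2.4 kHz, 2.5 kHz, 2.9 kHz

fs/2 = 3.8 kHz.
16.1 kHz mod fs = 0.9 kHz.
0.9 kHz ≤ fs/2 = 3.8 kHz, appears at 0.9 kHz.
20.3 kHz mod fs = 5.1 kHz.
5.1 kHz > fs/2 = 3.8 kHz, folds to fs − 5.1 kHz = 2.5 kHz.
27.9 kHz mod fs = 5.1 kHz.
5.1 kHz > fs/2 = 3.8 kHz, folds to fs − 5.1 kHz = 2.5 kHz.
28 kHz mod fs = 5.2 kHz.
5.2 kHz > fs/2 = 3.8 kHz, folds to fs − 5.2 kHz = 2.4 kHz.
2.9 kHz ≤ fs/2 = 3.8 kHz, passes unchanged.
Distinct values: {0.9 kHz, 2.4 kHz, 2.5 kHz, 2.9 kHz}.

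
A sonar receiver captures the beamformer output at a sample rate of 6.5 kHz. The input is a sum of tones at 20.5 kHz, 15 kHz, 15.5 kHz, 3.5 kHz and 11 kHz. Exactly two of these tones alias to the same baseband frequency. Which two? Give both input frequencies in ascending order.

11 kHz, 15 kHz

fs/2 = 3.25 kHz.
20.5 kHz mod fs = 1 kHz.
1 kHz ≤ fs/2 = 3.25 kHz, appears at 1 kHz.
15 kHz mod fs = 2 kHz.
2 kHz ≤ fs/2 = 3.25 kHz, appears at 2 kHz.
15.5 kHz mod fs = 2.5 kHz.
2.5 kHz ≤ fs/2 = 3.25 kHz, appears at 2.5 kHz.
3.5 kHz > fs/2 = 3.25 kHz, folds to fs − 3.5 kHz = 3 kHz.
11 kHz mod fs = 4.5 kHz.
4.5 kHz > fs/2 = 3.25 kHz, folds to fs − 4.5 kHz = 2 kHz.
11 kHz and 15 kHz both map to 2 kHz.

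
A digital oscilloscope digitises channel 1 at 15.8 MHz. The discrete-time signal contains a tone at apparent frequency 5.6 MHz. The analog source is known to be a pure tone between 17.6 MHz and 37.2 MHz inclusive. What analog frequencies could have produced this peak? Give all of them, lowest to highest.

21.4 MHz, 26 MHz, 37.2 MHz

Frequencies that alias to 5.6 MHz are k·fs ± 5.6 MHz for integer k ≥ 0.
k=0: 5.6 MHz.
k=1: 10.2 MHz, 21.4 MHz.
k=2: 26 MHz, 37.2 MHz.
k=3: 41.8 MHz, 53 MHz.
Within [17.6 MHz, 37.2 MHz]: 21.4 MHz, 26 MHz, 37.2 MHz.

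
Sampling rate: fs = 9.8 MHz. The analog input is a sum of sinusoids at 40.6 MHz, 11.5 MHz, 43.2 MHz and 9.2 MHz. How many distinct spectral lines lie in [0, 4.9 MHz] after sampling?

fs/2 = 4.9 MHz.
40.6 MHz mod fs = 1.4 MHz.
1.4 MHz ≤ fs/2 = 4.9 MHz, appears at 1.4 MHz.
11.5 MHz mod fs = 1.7 MHz.
1.7 MHz ≤ fs/2 = 4.9 MHz, appears at 1.7 MHz.
43.2 MHz mod fs = 4 MHz.
4 MHz ≤ fs/2 = 4.9 MHz, appears at 4 MHz.
9.2 MHz > fs/2 = 4.9 MHz, folds to fs − 9.2 MHz = 0.6 MHz.
Distinct values: {0.6 MHz, 1.4 MHz, 1.7 MHz, 4 MHz} → 4.

4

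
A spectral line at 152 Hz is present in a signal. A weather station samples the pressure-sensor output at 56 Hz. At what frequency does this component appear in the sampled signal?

16 Hz

152 Hz mod fs = 40 Hz.
40 Hz > fs/2 = 28 Hz, folds to fs − 40 Hz = 16 Hz.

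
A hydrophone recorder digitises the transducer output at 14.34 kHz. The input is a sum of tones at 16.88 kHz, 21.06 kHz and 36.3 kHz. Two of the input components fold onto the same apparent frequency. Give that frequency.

fs/2 = 7.17 kHz.
16.88 kHz mod fs = 2.54 kHz.
2.54 kHz ≤ fs/2 = 7.17 kHz, appears at 2.54 kHz.
21.06 kHz mod fs = 6.72 kHz.
6.72 kHz ≤ fs/2 = 7.17 kHz, appears at 6.72 kHz.
36.3 kHz mod fs = 7.62 kHz.
7.62 kHz > fs/2 = 7.17 kHz, folds to fs − 7.62 kHz = 6.72 kHz.
21.06 kHz and 36.3 kHz both map to 6.72 kHz.

6.72 kHz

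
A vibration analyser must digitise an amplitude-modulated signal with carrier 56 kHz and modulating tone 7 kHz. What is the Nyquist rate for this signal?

126 kHz

AM sidebands sit at fc ± fm = 49 kHz and 63 kHz.
Highest-frequency component: 63 kHz.
Nyquist rate = 2 × 63 kHz = 126 kHz.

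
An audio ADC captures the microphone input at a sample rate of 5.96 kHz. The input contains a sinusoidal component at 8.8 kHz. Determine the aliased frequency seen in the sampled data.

2.84 kHz

8.8 kHz mod fs = 2.84 kHz.
2.84 kHz ≤ fs/2 = 2.98 kHz, appears at 2.84 kHz.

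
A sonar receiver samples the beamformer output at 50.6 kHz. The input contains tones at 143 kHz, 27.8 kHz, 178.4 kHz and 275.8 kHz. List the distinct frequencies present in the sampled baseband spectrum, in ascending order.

8.8 kHz, 22.8 kHz, 24 kHz

fs/2 = 25.3 kHz.
143 kHz mod fs = 41.8 kHz.
41.8 kHz > fs/2 = 25.3 kHz, folds to fs − 41.8 kHz = 8.8 kHz.
27.8 kHz > fs/2 = 25.3 kHz, folds to fs − 27.8 kHz = 22.8 kHz.
178.4 kHz mod fs = 26.6 kHz.
26.6 kHz > fs/2 = 25.3 kHz, folds to fs − 26.6 kHz = 24 kHz.
275.8 kHz mod fs = 22.8 kHz.
22.8 kHz ≤ fs/2 = 25.3 kHz, appears at 22.8 kHz.
Distinct values: {8.8 kHz, 22.8 kHz, 24 kHz}.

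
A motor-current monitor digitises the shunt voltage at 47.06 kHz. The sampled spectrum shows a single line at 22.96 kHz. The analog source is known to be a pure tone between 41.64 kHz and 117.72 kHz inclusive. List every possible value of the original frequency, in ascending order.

Frequencies that alias to 22.96 kHz are k·fs ± 22.96 kHz for integer k ≥ 0.
k=0: 22.96 kHz.
k=1: 24.1 kHz, 70.02 kHz.
k=2: 71.16 kHz, 117.08 kHz.
k=3: 118.22 kHz, 164.14 kHz.
Within [41.64 kHz, 117.72 kHz]: 70.02 kHz, 71.16 kHz, 117.08 kHz.

70.02 kHz, 71.16 kHz, 117.08 kHz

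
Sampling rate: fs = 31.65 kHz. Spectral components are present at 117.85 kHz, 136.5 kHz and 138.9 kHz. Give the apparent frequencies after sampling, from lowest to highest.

8.75 kHz, 9.9 kHz, 12.3 kHz

fs/2 = 15.825 kHz.
117.85 kHz mod fs = 22.9 kHz.
22.9 kHz > fs/2 = 15.825 kHz, folds to fs − 22.9 kHz = 8.75 kHz.
136.5 kHz mod fs = 9.9 kHz.
9.9 kHz ≤ fs/2 = 15.825 kHz, appears at 9.9 kHz.
138.9 kHz mod fs = 12.3 kHz.
12.3 kHz ≤ fs/2 = 15.825 kHz, appears at 12.3 kHz.
Distinct values: {8.75 kHz, 9.9 kHz, 12.3 kHz}.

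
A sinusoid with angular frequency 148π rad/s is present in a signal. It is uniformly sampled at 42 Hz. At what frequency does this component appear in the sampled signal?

ω = 148π rad/s → f = ω/(2π) = 74 Hz.
74 Hz mod fs = 32 Hz.
32 Hz > fs/2 = 21 Hz, folds to fs − 32 Hz = 10 Hz.

10 Hz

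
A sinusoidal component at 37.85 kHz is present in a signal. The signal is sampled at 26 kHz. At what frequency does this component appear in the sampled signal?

11.85 kHz

37.85 kHz mod fs = 11.85 kHz.
11.85 kHz ≤ fs/2 = 13 kHz, appears at 11.85 kHz.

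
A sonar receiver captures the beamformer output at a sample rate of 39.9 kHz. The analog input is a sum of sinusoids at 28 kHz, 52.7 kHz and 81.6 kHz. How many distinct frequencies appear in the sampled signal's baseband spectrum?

fs/2 = 19.95 kHz.
28 kHz > fs/2 = 19.95 kHz, folds to fs − 28 kHz = 11.9 kHz.
52.7 kHz mod fs = 12.8 kHz.
12.8 kHz ≤ fs/2 = 19.95 kHz, appears at 12.8 kHz.
81.6 kHz mod fs = 1.8 kHz.
1.8 kHz ≤ fs/2 = 19.95 kHz, appears at 1.8 kHz.
Distinct values: {1.8 kHz, 11.9 kHz, 12.8 kHz} → 3.

3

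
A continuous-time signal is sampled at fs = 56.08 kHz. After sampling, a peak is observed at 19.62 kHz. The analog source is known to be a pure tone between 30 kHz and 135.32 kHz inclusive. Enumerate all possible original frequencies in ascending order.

Frequencies that alias to 19.62 kHz are k·fs ± 19.62 kHz for integer k ≥ 0.
k=0: 19.62 kHz.
k=1: 36.46 kHz, 75.7 kHz.
k=2: 92.54 kHz, 131.78 kHz.
k=3: 148.62 kHz, 187.86 kHz.
Within [30 kHz, 135.32 kHz]: 36.46 kHz, 75.7 kHz, 92.54 kHz, 131.78 kHz.

36.46 kHz, 75.7 kHz, 92.54 kHz, 131.78 kHz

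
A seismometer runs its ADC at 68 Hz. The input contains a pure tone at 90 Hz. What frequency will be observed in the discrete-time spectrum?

90 Hz mod fs = 22 Hz.
22 Hz ≤ fs/2 = 34 Hz, appears at 22 Hz.

22 Hz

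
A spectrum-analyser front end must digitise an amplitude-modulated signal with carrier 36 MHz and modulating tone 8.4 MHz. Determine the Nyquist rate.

88.8 MHz

AM sidebands sit at fc ± fm = 27.6 MHz and 44.4 MHz.
Highest-frequency component: 44.4 MHz.
Nyquist rate = 2 × 44.4 MHz = 88.8 MHz.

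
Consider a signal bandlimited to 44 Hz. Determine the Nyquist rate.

88 Hz

Nyquist rate = 2 × 44 Hz = 88 Hz.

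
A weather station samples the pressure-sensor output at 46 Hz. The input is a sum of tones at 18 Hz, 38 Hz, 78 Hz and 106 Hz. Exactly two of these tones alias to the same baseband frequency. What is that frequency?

14 Hz

fs/2 = 23 Hz.
18 Hz ≤ fs/2 = 23 Hz, passes unchanged.
38 Hz > fs/2 = 23 Hz, folds to fs − 38 Hz = 8 Hz.
78 Hz mod fs = 32 Hz.
32 Hz > fs/2 = 23 Hz, folds to fs − 32 Hz = 14 Hz.
106 Hz mod fs = 14 Hz.
14 Hz ≤ fs/2 = 23 Hz, appears at 14 Hz.
78 Hz and 106 Hz both map to 14 Hz.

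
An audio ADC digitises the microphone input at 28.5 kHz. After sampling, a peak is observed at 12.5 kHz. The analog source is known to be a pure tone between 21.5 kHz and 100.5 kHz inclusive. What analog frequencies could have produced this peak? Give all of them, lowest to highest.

41 kHz, 44.5 kHz, 69.5 kHz, 73 kHz, 98 kHz

Frequencies that alias to 12.5 kHz are k·fs ± 12.5 kHz for integer k ≥ 0.
k=0: 12.5 kHz.
k=1: 16 kHz, 41 kHz.
k=2: 44.5 kHz, 69.5 kHz.
k=3: 73 kHz, 98 kHz.
k=4: 101.5 kHz, 126.5 kHz.
Within [21.5 kHz, 100.5 kHz]: 41 kHz, 44.5 kHz, 69.5 kHz, 73 kHz, 98 kHz.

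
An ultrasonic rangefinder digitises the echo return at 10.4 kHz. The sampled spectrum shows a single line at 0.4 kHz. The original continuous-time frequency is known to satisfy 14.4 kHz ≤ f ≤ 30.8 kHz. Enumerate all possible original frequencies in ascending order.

20.4 kHz, 21.2 kHz, 30.8 kHz

Frequencies that alias to 0.4 kHz are k·fs ± 0.4 kHz for integer k ≥ 0.
k=0: 0.4 kHz.
k=1: 10 kHz, 10.8 kHz.
k=2: 20.4 kHz, 21.2 kHz.
k=3: 30.8 kHz, 31.6 kHz.
k=4: 41.2 kHz, 42 kHz.
Within [14.4 kHz, 30.8 kHz]: 20.4 kHz, 21.2 kHz, 30.8 kHz.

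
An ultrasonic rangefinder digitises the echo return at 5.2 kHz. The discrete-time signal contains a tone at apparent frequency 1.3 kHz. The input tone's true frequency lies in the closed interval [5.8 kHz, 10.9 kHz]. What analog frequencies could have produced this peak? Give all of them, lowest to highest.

6.5 kHz, 9.1 kHz

Frequencies that alias to 1.3 kHz are k·fs ± 1.3 kHz for integer k ≥ 0.
k=0: 1.3 kHz.
k=1: 3.9 kHz, 6.5 kHz.
k=2: 9.1 kHz, 11.7 kHz.
k=3: 14.3 kHz, 16.9 kHz.
Within [5.8 kHz, 10.9 kHz]: 6.5 kHz, 9.1 kHz.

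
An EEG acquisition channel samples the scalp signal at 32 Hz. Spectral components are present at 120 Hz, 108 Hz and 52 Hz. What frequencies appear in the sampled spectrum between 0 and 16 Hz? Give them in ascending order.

fs/2 = 16 Hz.
120 Hz mod fs = 24 Hz.
24 Hz > fs/2 = 16 Hz, folds to fs − 24 Hz = 8 Hz.
108 Hz mod fs = 12 Hz.
12 Hz ≤ fs/2 = 16 Hz, appears at 12 Hz.
52 Hz mod fs = 20 Hz.
20 Hz > fs/2 = 16 Hz, folds to fs − 20 Hz = 12 Hz.
Distinct values: {8 Hz, 12 Hz}.

8 Hz, 12 Hz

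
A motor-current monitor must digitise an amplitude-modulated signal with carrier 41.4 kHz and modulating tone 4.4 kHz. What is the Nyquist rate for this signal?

91.6 kHz

AM sidebands sit at fc ± fm = 37 kHz and 45.8 kHz.
Highest-frequency component: 45.8 kHz.
Nyquist rate = 2 × 45.8 kHz = 91.6 kHz.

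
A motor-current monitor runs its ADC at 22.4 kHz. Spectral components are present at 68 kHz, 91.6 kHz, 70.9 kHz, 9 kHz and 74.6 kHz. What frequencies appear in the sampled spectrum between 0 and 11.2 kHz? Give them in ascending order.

fs/2 = 11.2 kHz.
68 kHz mod fs = 0.8 kHz.
0.8 kHz ≤ fs/2 = 11.2 kHz, appears at 0.8 kHz.
91.6 kHz mod fs = 2 kHz.
2 kHz ≤ fs/2 = 11.2 kHz, appears at 2 kHz.
70.9 kHz mod fs = 3.7 kHz.
3.7 kHz ≤ fs/2 = 11.2 kHz, appears at 3.7 kHz.
9 kHz ≤ fs/2 = 11.2 kHz, passes unchanged.
74.6 kHz mod fs = 7.4 kHz.
7.4 kHz ≤ fs/2 = 11.2 kHz, appears at 7.4 kHz.
Distinct values: {0.8 kHz, 2 kHz, 3.7 kHz, 7.4 kHz, 9 kHz}.

0.8 kHz, 2 kHz, 3.7 kHz, 7.4 kHz, 9 kHz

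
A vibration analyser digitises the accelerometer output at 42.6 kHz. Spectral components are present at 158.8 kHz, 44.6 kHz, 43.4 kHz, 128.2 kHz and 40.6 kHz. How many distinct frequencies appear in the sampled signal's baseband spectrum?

fs/2 = 21.3 kHz.
158.8 kHz mod fs = 31 kHz.
31 kHz > fs/2 = 21.3 kHz, folds to fs − 31 kHz = 11.6 kHz.
44.6 kHz mod fs = 2 kHz.
2 kHz ≤ fs/2 = 21.3 kHz, appears at 2 kHz.
43.4 kHz mod fs = 0.8 kHz.
0.8 kHz ≤ fs/2 = 21.3 kHz, appears at 0.8 kHz.
128.2 kHz mod fs = 0.4 kHz.
0.4 kHz ≤ fs/2 = 21.3 kHz, appears at 0.4 kHz.
40.6 kHz > fs/2 = 21.3 kHz, folds to fs − 40.6 kHz = 2 kHz.
Distinct values: {0.4 kHz, 0.8 kHz, 2 kHz, 11.6 kHz} → 4.

4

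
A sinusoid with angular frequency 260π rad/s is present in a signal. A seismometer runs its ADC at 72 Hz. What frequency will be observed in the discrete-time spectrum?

ω = 260π rad/s → f = ω/(2π) = 130 Hz.
130 Hz mod fs = 58 Hz.
58 Hz > fs/2 = 36 Hz, folds to fs − 58 Hz = 14 Hz.

14 Hz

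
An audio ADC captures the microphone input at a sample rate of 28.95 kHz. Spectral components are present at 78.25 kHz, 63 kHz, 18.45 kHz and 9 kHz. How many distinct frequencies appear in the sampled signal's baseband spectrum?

4

fs/2 = 14.475 kHz.
78.25 kHz mod fs = 20.35 kHz.
20.35 kHz > fs/2 = 14.475 kHz, folds to fs − 20.35 kHz = 8.6 kHz.
63 kHz mod fs = 5.1 kHz.
5.1 kHz ≤ fs/2 = 14.475 kHz, appears at 5.1 kHz.
18.45 kHz > fs/2 = 14.475 kHz, folds to fs − 18.45 kHz = 10.5 kHz.
9 kHz ≤ fs/2 = 14.475 kHz, passes unchanged.
Distinct values: {5.1 kHz, 8.6 kHz, 9 kHz, 10.5 kHz} → 4.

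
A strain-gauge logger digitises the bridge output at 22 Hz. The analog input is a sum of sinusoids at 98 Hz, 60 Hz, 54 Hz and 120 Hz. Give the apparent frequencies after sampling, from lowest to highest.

6 Hz, 10 Hz

fs/2 = 11 Hz.
98 Hz mod fs = 10 Hz.
10 Hz ≤ fs/2 = 11 Hz, appears at 10 Hz.
60 Hz mod fs = 16 Hz.
16 Hz > fs/2 = 11 Hz, folds to fs − 16 Hz = 6 Hz.
54 Hz mod fs = 10 Hz.
10 Hz ≤ fs/2 = 11 Hz, appears at 10 Hz.
120 Hz mod fs = 10 Hz.
10 Hz ≤ fs/2 = 11 Hz, appears at 10 Hz.
Distinct values: {6 Hz, 10 Hz}.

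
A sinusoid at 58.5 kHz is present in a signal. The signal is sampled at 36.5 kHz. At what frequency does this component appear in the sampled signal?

58.5 kHz mod fs = 22 kHz.
22 kHz > fs/2 = 18.25 kHz, folds to fs − 22 kHz = 14.5 kHz.

14.5 kHz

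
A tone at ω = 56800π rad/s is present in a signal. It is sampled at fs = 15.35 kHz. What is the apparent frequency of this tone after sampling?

2.3 kHz

ω = 56800π rad/s → f = ω/(2π) = 28400 Hz = 28.4 kHz.
28.4 kHz mod fs = 13.05 kHz.
13.05 kHz > fs/2 = 7.675 kHz, folds to fs − 13.05 kHz = 2.3 kHz.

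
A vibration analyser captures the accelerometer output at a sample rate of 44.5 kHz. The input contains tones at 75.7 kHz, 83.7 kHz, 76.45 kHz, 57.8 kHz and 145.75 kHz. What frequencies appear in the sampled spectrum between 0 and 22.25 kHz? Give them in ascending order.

5.3 kHz, 12.25 kHz, 12.55 kHz, 13.3 kHz

fs/2 = 22.25 kHz.
75.7 kHz mod fs = 31.2 kHz.
31.2 kHz > fs/2 = 22.25 kHz, folds to fs − 31.2 kHz = 13.3 kHz.
83.7 kHz mod fs = 39.2 kHz.
39.2 kHz > fs/2 = 22.25 kHz, folds to fs − 39.2 kHz = 5.3 kHz.
76.45 kHz mod fs = 31.95 kHz.
31.95 kHz > fs/2 = 22.25 kHz, folds to fs − 31.95 kHz = 12.55 kHz.
57.8 kHz mod fs = 13.3 kHz.
13.3 kHz ≤ fs/2 = 22.25 kHz, appears at 13.3 kHz.
145.75 kHz mod fs = 12.25 kHz.
12.25 kHz ≤ fs/2 = 22.25 kHz, appears at 12.25 kHz.
Distinct values: {5.3 kHz, 12.25 kHz, 12.55 kHz, 13.3 kHz}.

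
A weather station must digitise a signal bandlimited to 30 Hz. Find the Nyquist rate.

Nyquist rate = 2 × 30 Hz = 60 Hz.

60 Hz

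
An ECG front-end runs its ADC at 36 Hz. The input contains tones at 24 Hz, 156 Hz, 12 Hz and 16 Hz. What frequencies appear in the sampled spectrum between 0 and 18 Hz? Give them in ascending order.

12 Hz, 16 Hz

fs/2 = 18 Hz.
24 Hz > fs/2 = 18 Hz, folds to fs − 24 Hz = 12 Hz.
156 Hz mod fs = 12 Hz.
12 Hz ≤ fs/2 = 18 Hz, appears at 12 Hz.
12 Hz ≤ fs/2 = 18 Hz, passes unchanged.
16 Hz ≤ fs/2 = 18 Hz, passes unchanged.
Distinct values: {12 Hz, 16 Hz}.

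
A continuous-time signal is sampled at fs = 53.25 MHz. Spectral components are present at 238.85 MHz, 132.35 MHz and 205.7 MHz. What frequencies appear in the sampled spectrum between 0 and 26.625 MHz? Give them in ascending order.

7.3 MHz, 25.85 MHz

fs/2 = 26.625 MHz.
238.85 MHz mod fs = 25.85 MHz.
25.85 MHz ≤ fs/2 = 26.625 MHz, appears at 25.85 MHz.
132.35 MHz mod fs = 25.85 MHz.
25.85 MHz ≤ fs/2 = 26.625 MHz, appears at 25.85 MHz.
205.7 MHz mod fs = 45.95 MHz.
45.95 MHz > fs/2 = 26.625 MHz, folds to fs − 45.95 MHz = 7.3 MHz.
Distinct values: {7.3 MHz, 25.85 MHz}.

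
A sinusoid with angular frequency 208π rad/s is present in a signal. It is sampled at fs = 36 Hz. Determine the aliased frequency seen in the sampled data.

ω = 208π rad/s → f = ω/(2π) = 104 Hz.
104 Hz mod fs = 32 Hz.
32 Hz > fs/2 = 18 Hz, folds to fs − 32 Hz = 4 Hz.

4 Hz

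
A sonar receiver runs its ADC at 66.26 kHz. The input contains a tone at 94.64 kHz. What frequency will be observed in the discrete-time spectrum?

94.64 kHz mod fs = 28.38 kHz.
28.38 kHz ≤ fs/2 = 33.13 kHz, appears at 28.38 kHz.

28.38 kHz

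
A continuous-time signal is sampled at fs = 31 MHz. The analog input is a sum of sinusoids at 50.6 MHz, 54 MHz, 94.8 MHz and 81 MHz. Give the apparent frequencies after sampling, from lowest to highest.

1.8 MHz, 8 MHz, 11.4 MHz, 12 MHz

fs/2 = 15.5 MHz.
50.6 MHz mod fs = 19.6 MHz.
19.6 MHz > fs/2 = 15.5 MHz, folds to fs − 19.6 MHz = 11.4 MHz.
54 MHz mod fs = 23 MHz.
23 MHz > fs/2 = 15.5 MHz, folds to fs − 23 MHz = 8 MHz.
94.8 MHz mod fs = 1.8 MHz.
1.8 MHz ≤ fs/2 = 15.5 MHz, appears at 1.8 MHz.
81 MHz mod fs = 19 MHz.
19 MHz > fs/2 = 15.5 MHz, folds to fs − 19 MHz = 12 MHz.
Distinct values: {1.8 MHz, 8 MHz, 11.4 MHz, 12 MHz}.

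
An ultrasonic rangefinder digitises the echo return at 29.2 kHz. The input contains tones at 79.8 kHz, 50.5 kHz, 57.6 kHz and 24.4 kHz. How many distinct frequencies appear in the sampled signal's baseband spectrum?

4

fs/2 = 14.6 kHz.
79.8 kHz mod fs = 21.4 kHz.
21.4 kHz > fs/2 = 14.6 kHz, folds to fs − 21.4 kHz = 7.8 kHz.
50.5 kHz mod fs = 21.3 kHz.
21.3 kHz > fs/2 = 14.6 kHz, folds to fs − 21.3 kHz = 7.9 kHz.
57.6 kHz mod fs = 28.4 kHz.
28.4 kHz > fs/2 = 14.6 kHz, folds to fs − 28.4 kHz = 0.8 kHz.
24.4 kHz > fs/2 = 14.6 kHz, folds to fs − 24.4 kHz = 4.8 kHz.
Distinct values: {0.8 kHz, 4.8 kHz, 7.8 kHz, 7.9 kHz} → 4.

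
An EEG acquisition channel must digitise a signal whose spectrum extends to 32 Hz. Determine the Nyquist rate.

Nyquist rate = 2 × 32 Hz = 64 Hz.

64 Hz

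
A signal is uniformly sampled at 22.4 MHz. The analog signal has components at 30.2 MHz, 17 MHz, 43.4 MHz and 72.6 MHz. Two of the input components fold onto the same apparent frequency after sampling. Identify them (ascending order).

fs/2 = 11.2 MHz.
30.2 MHz mod fs = 7.8 MHz.
7.8 MHz ≤ fs/2 = 11.2 MHz, appears at 7.8 MHz.
17 MHz > fs/2 = 11.2 MHz, folds to fs − 17 MHz = 5.4 MHz.
43.4 MHz mod fs = 21 MHz.
21 MHz > fs/2 = 11.2 MHz, folds to fs − 21 MHz = 1.4 MHz.
72.6 MHz mod fs = 5.4 MHz.
5.4 MHz ≤ fs/2 = 11.2 MHz, appears at 5.4 MHz.
17 MHz and 72.6 MHz both map to 5.4 MHz.

17 MHz, 72.6 MHz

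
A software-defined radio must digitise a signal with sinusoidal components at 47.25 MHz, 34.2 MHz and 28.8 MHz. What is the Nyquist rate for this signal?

94.5 MHz

Highest-frequency component: 47.25 MHz.
Nyquist rate = 2 × 47.25 MHz = 94.5 MHz.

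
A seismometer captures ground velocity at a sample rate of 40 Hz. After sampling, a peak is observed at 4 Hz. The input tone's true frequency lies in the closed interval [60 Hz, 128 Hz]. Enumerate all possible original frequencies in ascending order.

Frequencies that alias to 4 Hz are k·fs ± 4 Hz for integer k ≥ 0.
k=0: 4 Hz.
k=1: 36 Hz, 44 Hz.
k=2: 76 Hz, 84 Hz.
k=3: 116 Hz, 124 Hz.
k=4: 156 Hz, 164 Hz.
Within [60 Hz, 128 Hz]: 76 Hz, 84 Hz, 116 Hz, 124 Hz.

76 Hz, 84 Hz, 116 Hz, 124 Hz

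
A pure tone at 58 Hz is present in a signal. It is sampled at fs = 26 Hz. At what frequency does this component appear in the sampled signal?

6 Hz

58 Hz mod fs = 6 Hz.
6 Hz ≤ fs/2 = 13 Hz, appears at 6 Hz.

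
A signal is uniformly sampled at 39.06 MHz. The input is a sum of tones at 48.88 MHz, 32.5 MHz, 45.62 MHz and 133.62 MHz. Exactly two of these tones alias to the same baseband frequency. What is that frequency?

fs/2 = 19.53 MHz.
48.88 MHz mod fs = 9.82 MHz.
9.82 MHz ≤ fs/2 = 19.53 MHz, appears at 9.82 MHz.
32.5 MHz > fs/2 = 19.53 MHz, folds to fs − 32.5 MHz = 6.56 MHz.
45.62 MHz mod fs = 6.56 MHz.
6.56 MHz ≤ fs/2 = 19.53 MHz, appears at 6.56 MHz.
133.62 MHz mod fs = 16.44 MHz.
16.44 MHz ≤ fs/2 = 19.53 MHz, appears at 16.44 MHz.
32.5 MHz and 45.62 MHz both map to 6.56 MHz.

6.56 MHz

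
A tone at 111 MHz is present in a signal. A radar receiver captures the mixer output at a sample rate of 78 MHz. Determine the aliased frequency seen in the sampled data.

33 MHz

111 MHz mod fs = 33 MHz.
33 MHz ≤ fs/2 = 39 MHz, appears at 33 MHz.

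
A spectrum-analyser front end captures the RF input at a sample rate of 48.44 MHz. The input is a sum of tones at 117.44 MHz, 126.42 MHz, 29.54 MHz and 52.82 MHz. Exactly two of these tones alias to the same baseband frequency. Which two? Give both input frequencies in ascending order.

fs/2 = 24.22 MHz.
117.44 MHz mod fs = 20.56 MHz.
20.56 MHz ≤ fs/2 = 24.22 MHz, appears at 20.56 MHz.
126.42 MHz mod fs = 29.54 MHz.
29.54 MHz > fs/2 = 24.22 MHz, folds to fs − 29.54 MHz = 18.9 MHz.
29.54 MHz > fs/2 = 24.22 MHz, folds to fs − 29.54 MHz = 18.9 MHz.
52.82 MHz mod fs = 4.38 MHz.
4.38 MHz ≤ fs/2 = 24.22 MHz, appears at 4.38 MHz.
29.54 MHz and 126.42 MHz both map to 18.9 MHz.

29.54 MHz, 126.42 MHz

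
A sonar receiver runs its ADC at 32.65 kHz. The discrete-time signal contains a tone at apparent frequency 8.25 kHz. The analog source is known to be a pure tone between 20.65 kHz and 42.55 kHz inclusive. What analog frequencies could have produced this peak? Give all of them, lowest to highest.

Frequencies that alias to 8.25 kHz are k·fs ± 8.25 kHz for integer k ≥ 0.
k=0: 8.25 kHz.
k=1: 24.4 kHz, 40.9 kHz.
k=2: 57.05 kHz, 73.55 kHz.
Within [20.65 kHz, 42.55 kHz]: 24.4 kHz, 40.9 kHz.

24.4 kHz, 40.9 kHz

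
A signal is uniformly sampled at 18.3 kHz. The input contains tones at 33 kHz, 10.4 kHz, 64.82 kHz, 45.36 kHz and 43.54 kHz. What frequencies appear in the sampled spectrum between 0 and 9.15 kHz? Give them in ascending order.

3.6 kHz, 6.94 kHz, 7.9 kHz, 8.38 kHz, 8.76 kHz

fs/2 = 9.15 kHz.
33 kHz mod fs = 14.7 kHz.
14.7 kHz > fs/2 = 9.15 kHz, folds to fs − 14.7 kHz = 3.6 kHz.
10.4 kHz > fs/2 = 9.15 kHz, folds to fs − 10.4 kHz = 7.9 kHz.
64.82 kHz mod fs = 9.92 kHz.
9.92 kHz > fs/2 = 9.15 kHz, folds to fs − 9.92 kHz = 8.38 kHz.
45.36 kHz mod fs = 8.76 kHz.
8.76 kHz ≤ fs/2 = 9.15 kHz, appears at 8.76 kHz.
43.54 kHz mod fs = 6.94 kHz.
6.94 kHz ≤ fs/2 = 9.15 kHz, appears at 6.94 kHz.
Distinct values: {3.6 kHz, 6.94 kHz, 7.9 kHz, 8.38 kHz, 8.76 kHz}.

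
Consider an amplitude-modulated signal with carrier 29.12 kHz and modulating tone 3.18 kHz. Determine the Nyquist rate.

64.6 kHz

AM sidebands sit at fc ± fm = 25.94 kHz and 32.3 kHz.
Highest-frequency component: 32.3 kHz.
Nyquist rate = 2 × 32.3 kHz = 64.6 kHz.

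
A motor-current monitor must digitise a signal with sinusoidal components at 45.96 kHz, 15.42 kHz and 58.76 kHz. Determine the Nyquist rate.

117.52 kHz

Highest-frequency component: 58.76 kHz.
Nyquist rate = 2 × 58.76 kHz = 117.52 kHz.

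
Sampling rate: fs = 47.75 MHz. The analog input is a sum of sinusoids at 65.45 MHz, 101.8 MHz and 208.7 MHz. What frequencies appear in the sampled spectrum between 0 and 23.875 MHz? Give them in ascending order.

6.3 MHz, 17.7 MHz

fs/2 = 23.875 MHz.
65.45 MHz mod fs = 17.7 MHz.
17.7 MHz ≤ fs/2 = 23.875 MHz, appears at 17.7 MHz.
101.8 MHz mod fs = 6.3 MHz.
6.3 MHz ≤ fs/2 = 23.875 MHz, appears at 6.3 MHz.
208.7 MHz mod fs = 17.7 MHz.
17.7 MHz ≤ fs/2 = 23.875 MHz, appears at 17.7 MHz.
Distinct values: {6.3 MHz, 17.7 MHz}.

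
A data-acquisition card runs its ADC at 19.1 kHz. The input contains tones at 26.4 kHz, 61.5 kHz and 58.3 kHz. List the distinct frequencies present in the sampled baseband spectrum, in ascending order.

fs/2 = 9.55 kHz.
26.4 kHz mod fs = 7.3 kHz.
7.3 kHz ≤ fs/2 = 9.55 kHz, appears at 7.3 kHz.
61.5 kHz mod fs = 4.2 kHz.
4.2 kHz ≤ fs/2 = 9.55 kHz, appears at 4.2 kHz.
58.3 kHz mod fs = 1 kHz.
1 kHz ≤ fs/2 = 9.55 kHz, appears at 1 kHz.
Distinct values: {1 kHz, 4.2 kHz, 7.3 kHz}.

1 kHz, 4.2 kHz, 7.3 kHz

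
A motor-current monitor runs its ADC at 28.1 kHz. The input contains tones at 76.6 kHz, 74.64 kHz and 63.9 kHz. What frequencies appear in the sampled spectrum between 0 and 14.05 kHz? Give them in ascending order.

fs/2 = 14.05 kHz.
76.6 kHz mod fs = 20.4 kHz.
20.4 kHz > fs/2 = 14.05 kHz, folds to fs − 20.4 kHz = 7.7 kHz.
74.64 kHz mod fs = 18.44 kHz.
18.44 kHz > fs/2 = 14.05 kHz, folds to fs − 18.44 kHz = 9.66 kHz.
63.9 kHz mod fs = 7.7 kHz.
7.7 kHz ≤ fs/2 = 14.05 kHz, appears at 7.7 kHz.
Distinct values: {7.7 kHz, 9.66 kHz}.

7.7 kHz, 9.66 kHz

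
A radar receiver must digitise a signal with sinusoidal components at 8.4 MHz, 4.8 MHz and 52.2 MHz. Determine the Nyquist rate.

Highest-frequency component: 52.2 MHz.
Nyquist rate = 2 × 52.2 MHz = 104.4 MHz.

104.4 MHz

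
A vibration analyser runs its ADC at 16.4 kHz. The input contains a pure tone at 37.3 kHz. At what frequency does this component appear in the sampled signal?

4.5 kHz

37.3 kHz mod fs = 4.5 kHz.
4.5 kHz ≤ fs/2 = 8.2 kHz, appears at 4.5 kHz.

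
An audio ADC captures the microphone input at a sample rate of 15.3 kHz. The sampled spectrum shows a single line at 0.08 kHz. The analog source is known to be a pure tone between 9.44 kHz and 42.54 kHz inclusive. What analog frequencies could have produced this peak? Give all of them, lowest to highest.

Frequencies that alias to 0.08 kHz are k·fs ± 0.08 kHz for integer k ≥ 0.
k=0: 0.08 kHz.
k=1: 15.22 kHz, 15.38 kHz.
k=2: 30.52 kHz, 30.68 kHz.
k=3: 45.82 kHz, 45.98 kHz.
Within [9.44 kHz, 42.54 kHz]: 15.22 kHz, 15.38 kHz, 30.52 kHz, 30.68 kHz.

15.22 kHz, 15.38 kHz, 30.52 kHz, 30.68 kHz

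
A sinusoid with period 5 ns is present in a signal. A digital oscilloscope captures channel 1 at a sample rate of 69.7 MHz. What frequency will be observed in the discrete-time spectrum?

T = 5 ns → f = 1/T = 200 MHz.
200 MHz mod fs = 60.6 MHz.
60.6 MHz > fs/2 = 34.85 MHz, folds to fs − 60.6 MHz = 9.1 MHz.

9.1 MHz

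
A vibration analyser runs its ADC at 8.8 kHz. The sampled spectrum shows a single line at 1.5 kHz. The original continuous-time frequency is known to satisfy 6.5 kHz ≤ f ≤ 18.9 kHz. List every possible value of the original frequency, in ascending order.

7.3 kHz, 10.3 kHz, 16.1 kHz

Frequencies that alias to 1.5 kHz are k·fs ± 1.5 kHz for integer k ≥ 0.
k=0: 1.5 kHz.
k=1: 7.3 kHz, 10.3 kHz.
k=2: 16.1 kHz, 19.1 kHz.
k=3: 24.9 kHz, 27.9 kHz.
Within [6.5 kHz, 18.9 kHz]: 7.3 kHz, 10.3 kHz, 16.1 kHz.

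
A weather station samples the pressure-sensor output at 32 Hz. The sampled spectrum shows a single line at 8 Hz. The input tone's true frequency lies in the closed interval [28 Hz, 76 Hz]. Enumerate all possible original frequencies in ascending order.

Frequencies that alias to 8 Hz are k·fs ± 8 Hz for integer k ≥ 0.
k=0: 8 Hz.
k=1: 24 Hz, 40 Hz.
k=2: 56 Hz, 72 Hz.
k=3: 88 Hz, 104 Hz.
Within [28 Hz, 76 Hz]: 40 Hz, 56 Hz, 72 Hz.

40 Hz, 56 Hz, 72 Hz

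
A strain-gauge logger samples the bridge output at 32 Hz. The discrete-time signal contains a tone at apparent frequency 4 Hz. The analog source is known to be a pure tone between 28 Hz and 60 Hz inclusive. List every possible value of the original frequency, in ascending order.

28 Hz, 36 Hz, 60 Hz

Frequencies that alias to 4 Hz are k·fs ± 4 Hz for integer k ≥ 0.
k=0: 4 Hz.
k=1: 28 Hz, 36 Hz.
k=2: 60 Hz, 68 Hz.
k=3: 92 Hz, 100 Hz.
Within [28 Hz, 60 Hz]: 28 Hz, 36 Hz, 60 Hz.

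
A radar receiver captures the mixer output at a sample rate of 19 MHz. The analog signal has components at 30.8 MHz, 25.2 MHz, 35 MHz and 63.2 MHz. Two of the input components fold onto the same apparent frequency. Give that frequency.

6.2 MHz

fs/2 = 9.5 MHz.
30.8 MHz mod fs = 11.8 MHz.
11.8 MHz > fs/2 = 9.5 MHz, folds to fs − 11.8 MHz = 7.2 MHz.
25.2 MHz mod fs = 6.2 MHz.
6.2 MHz ≤ fs/2 = 9.5 MHz, appears at 6.2 MHz.
35 MHz mod fs = 16 MHz.
16 MHz > fs/2 = 9.5 MHz, folds to fs − 16 MHz = 3 MHz.
63.2 MHz mod fs = 6.2 MHz.
6.2 MHz ≤ fs/2 = 9.5 MHz, appears at 6.2 MHz.
25.2 MHz and 63.2 MHz both map to 6.2 MHz.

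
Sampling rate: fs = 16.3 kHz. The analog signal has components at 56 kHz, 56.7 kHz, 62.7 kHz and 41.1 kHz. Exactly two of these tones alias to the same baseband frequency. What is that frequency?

7.8 kHz

fs/2 = 8.15 kHz.
56 kHz mod fs = 7.1 kHz.
7.1 kHz ≤ fs/2 = 8.15 kHz, appears at 7.1 kHz.
56.7 kHz mod fs = 7.8 kHz.
7.8 kHz ≤ fs/2 = 8.15 kHz, appears at 7.8 kHz.
62.7 kHz mod fs = 13.8 kHz.
13.8 kHz > fs/2 = 8.15 kHz, folds to fs − 13.8 kHz = 2.5 kHz.
41.1 kHz mod fs = 8.5 kHz.
8.5 kHz > fs/2 = 8.15 kHz, folds to fs − 8.5 kHz = 7.8 kHz.
41.1 kHz and 56.7 kHz both map to 7.8 kHz.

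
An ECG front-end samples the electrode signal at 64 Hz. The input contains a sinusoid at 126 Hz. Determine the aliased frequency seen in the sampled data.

126 Hz mod fs = 62 Hz.
62 Hz > fs/2 = 32 Hz, folds to fs − 62 Hz = 2 Hz.

2 Hz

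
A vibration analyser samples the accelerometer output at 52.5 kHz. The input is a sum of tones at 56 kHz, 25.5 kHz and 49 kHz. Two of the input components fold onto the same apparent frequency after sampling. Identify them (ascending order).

fs/2 = 26.25 kHz.
56 kHz mod fs = 3.5 kHz.
3.5 kHz ≤ fs/2 = 26.25 kHz, appears at 3.5 kHz.
25.5 kHz ≤ fs/2 = 26.25 kHz, passes unchanged.
49 kHz > fs/2 = 26.25 kHz, folds to fs − 49 kHz = 3.5 kHz.
49 kHz and 56 kHz both map to 3.5 kHz.

49 kHz, 56 kHz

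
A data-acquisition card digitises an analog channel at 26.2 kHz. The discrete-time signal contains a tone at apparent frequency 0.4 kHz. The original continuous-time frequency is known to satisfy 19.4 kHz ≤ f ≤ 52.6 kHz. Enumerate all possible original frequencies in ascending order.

25.8 kHz, 26.6 kHz, 52 kHz

Frequencies that alias to 0.4 kHz are k·fs ± 0.4 kHz for integer k ≥ 0.
k=0: 0.4 kHz.
k=1: 25.8 kHz, 26.6 kHz.
k=2: 52 kHz, 52.8 kHz.
k=3: 78.2 kHz, 79 kHz.
Within [19.4 kHz, 52.6 kHz]: 25.8 kHz, 26.6 kHz, 52 kHz.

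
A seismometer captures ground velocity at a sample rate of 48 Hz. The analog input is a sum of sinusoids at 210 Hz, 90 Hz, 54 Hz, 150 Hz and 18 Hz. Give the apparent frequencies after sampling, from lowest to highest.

fs/2 = 24 Hz.
210 Hz mod fs = 18 Hz.
18 Hz ≤ fs/2 = 24 Hz, appears at 18 Hz.
90 Hz mod fs = 42 Hz.
42 Hz > fs/2 = 24 Hz, folds to fs − 42 Hz = 6 Hz.
54 Hz mod fs = 6 Hz.
6 Hz ≤ fs/2 = 24 Hz, appears at 6 Hz.
150 Hz mod fs = 6 Hz.
6 Hz ≤ fs/2 = 24 Hz, appears at 6 Hz.
18 Hz ≤ fs/2 = 24 Hz, passes unchanged.
Distinct values: {6 Hz, 18 Hz}.

6 Hz, 18 Hz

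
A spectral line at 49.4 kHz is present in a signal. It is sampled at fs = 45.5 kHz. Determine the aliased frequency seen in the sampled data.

3.9 kHz

49.4 kHz mod fs = 3.9 kHz.
3.9 kHz ≤ fs/2 = 22.75 kHz, appears at 3.9 kHz.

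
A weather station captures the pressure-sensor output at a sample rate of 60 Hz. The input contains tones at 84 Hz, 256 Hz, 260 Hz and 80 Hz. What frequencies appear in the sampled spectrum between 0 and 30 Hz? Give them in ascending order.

fs/2 = 30 Hz.
84 Hz mod fs = 24 Hz.
24 Hz ≤ fs/2 = 30 Hz, appears at 24 Hz.
256 Hz mod fs = 16 Hz.
16 Hz ≤ fs/2 = 30 Hz, appears at 16 Hz.
260 Hz mod fs = 20 Hz.
20 Hz ≤ fs/2 = 30 Hz, appears at 20 Hz.
80 Hz mod fs = 20 Hz.
20 Hz ≤ fs/2 = 30 Hz, appears at 20 Hz.
Distinct values: {16 Hz, 20 Hz, 24 Hz}.

16 Hz, 20 Hz, 24 Hz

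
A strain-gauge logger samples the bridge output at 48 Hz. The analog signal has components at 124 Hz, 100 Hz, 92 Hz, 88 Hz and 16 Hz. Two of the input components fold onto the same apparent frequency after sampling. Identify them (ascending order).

92 Hz, 100 Hz

fs/2 = 24 Hz.
124 Hz mod fs = 28 Hz.
28 Hz > fs/2 = 24 Hz, folds to fs − 28 Hz = 20 Hz.
100 Hz mod fs = 4 Hz.
4 Hz ≤ fs/2 = 24 Hz, appears at 4 Hz.
92 Hz mod fs = 44 Hz.
44 Hz > fs/2 = 24 Hz, folds to fs − 44 Hz = 4 Hz.
88 Hz mod fs = 40 Hz.
40 Hz > fs/2 = 24 Hz, folds to fs − 40 Hz = 8 Hz.
16 Hz ≤ fs/2 = 24 Hz, passes unchanged.
92 Hz and 100 Hz both map to 4 Hz.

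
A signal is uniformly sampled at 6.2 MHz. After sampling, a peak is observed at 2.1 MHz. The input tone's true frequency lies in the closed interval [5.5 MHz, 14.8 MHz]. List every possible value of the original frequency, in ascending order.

Frequencies that alias to 2.1 MHz are k·fs ± 2.1 MHz for integer k ≥ 0.
k=0: 2.1 MHz.
k=1: 4.1 MHz, 8.3 MHz.
k=2: 10.3 MHz, 14.5 MHz.
k=3: 16.5 MHz, 20.7 MHz.
Within [5.5 MHz, 14.8 MHz]: 8.3 MHz, 10.3 MHz, 14.5 MHz.

8.3 MHz, 10.3 MHz, 14.5 MHz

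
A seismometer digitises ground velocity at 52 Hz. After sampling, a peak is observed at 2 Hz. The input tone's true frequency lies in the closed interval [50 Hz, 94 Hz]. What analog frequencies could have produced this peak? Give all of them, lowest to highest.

Frequencies that alias to 2 Hz are k·fs ± 2 Hz for integer k ≥ 0.
k=0: 2 Hz.
k=1: 50 Hz, 54 Hz.
k=2: 102 Hz, 106 Hz.
Within [50 Hz, 94 Hz]: 50 Hz, 54 Hz.

50 Hz, 54 Hz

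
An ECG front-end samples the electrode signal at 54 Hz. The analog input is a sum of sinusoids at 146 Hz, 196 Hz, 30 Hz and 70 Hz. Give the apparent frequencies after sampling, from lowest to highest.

fs/2 = 27 Hz.
146 Hz mod fs = 38 Hz.
38 Hz > fs/2 = 27 Hz, folds to fs − 38 Hz = 16 Hz.
196 Hz mod fs = 34 Hz.
34 Hz > fs/2 = 27 Hz, folds to fs − 34 Hz = 20 Hz.
30 Hz > fs/2 = 27 Hz, folds to fs − 30 Hz = 24 Hz.
70 Hz mod fs = 16 Hz.
16 Hz ≤ fs/2 = 27 Hz, appears at 16 Hz.
Distinct values: {16 Hz, 20 Hz, 24 Hz}.

16 Hz, 20 Hz, 24 Hz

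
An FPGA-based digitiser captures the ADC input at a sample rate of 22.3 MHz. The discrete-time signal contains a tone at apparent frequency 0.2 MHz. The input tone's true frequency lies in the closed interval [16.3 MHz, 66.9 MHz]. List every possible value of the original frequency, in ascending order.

22.1 MHz, 22.5 MHz, 44.4 MHz, 44.8 MHz, 66.7 MHz

Frequencies that alias to 0.2 MHz are k·fs ± 0.2 MHz for integer k ≥ 0.
k=0: 0.2 MHz.
k=1: 22.1 MHz, 22.5 MHz.
k=2: 44.4 MHz, 44.8 MHz.
k=3: 66.7 MHz, 67.1 MHz.
k=4: 89 MHz, 89.4 MHz.
Within [16.3 MHz, 66.9 MHz]: 22.1 MHz, 22.5 MHz, 44.4 MHz, 44.8 MHz, 66.7 MHz.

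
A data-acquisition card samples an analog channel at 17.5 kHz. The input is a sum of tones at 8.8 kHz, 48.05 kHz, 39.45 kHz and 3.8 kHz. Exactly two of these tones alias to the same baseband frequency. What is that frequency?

fs/2 = 8.75 kHz.
8.8 kHz > fs/2 = 8.75 kHz, folds to fs − 8.8 kHz = 8.7 kHz.
48.05 kHz mod fs = 13.05 kHz.
13.05 kHz > fs/2 = 8.75 kHz, folds to fs − 13.05 kHz = 4.45 kHz.
39.45 kHz mod fs = 4.45 kHz.
4.45 kHz ≤ fs/2 = 8.75 kHz, appears at 4.45 kHz.
3.8 kHz ≤ fs/2 = 8.75 kHz, passes unchanged.
39.45 kHz and 48.05 kHz both map to 4.45 kHz.

4.45 kHz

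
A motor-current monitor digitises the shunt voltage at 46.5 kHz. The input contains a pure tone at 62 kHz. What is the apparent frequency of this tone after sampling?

15.5 kHz

62 kHz mod fs = 15.5 kHz.
15.5 kHz ≤ fs/2 = 23.25 kHz, appears at 15.5 kHz.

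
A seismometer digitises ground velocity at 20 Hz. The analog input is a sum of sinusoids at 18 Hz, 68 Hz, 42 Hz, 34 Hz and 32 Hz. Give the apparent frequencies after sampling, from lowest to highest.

fs/2 = 10 Hz.
18 Hz > fs/2 = 10 Hz, folds to fs − 18 Hz = 2 Hz.
68 Hz mod fs = 8 Hz.
8 Hz ≤ fs/2 = 10 Hz, appears at 8 Hz.
42 Hz mod fs = 2 Hz.
2 Hz ≤ fs/2 = 10 Hz, appears at 2 Hz.
34 Hz mod fs = 14 Hz.
14 Hz > fs/2 = 10 Hz, folds to fs − 14 Hz = 6 Hz.
32 Hz mod fs = 12 Hz.
12 Hz > fs/2 = 10 Hz, folds to fs − 12 Hz = 8 Hz.
Distinct values: {2 Hz, 6 Hz, 8 Hz}.

2 Hz, 6 Hz, 8 Hz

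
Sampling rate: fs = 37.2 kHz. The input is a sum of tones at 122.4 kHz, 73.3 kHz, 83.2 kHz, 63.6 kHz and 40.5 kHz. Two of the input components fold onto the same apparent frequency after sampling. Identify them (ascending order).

fs/2 = 18.6 kHz.
122.4 kHz mod fs = 10.8 kHz.
10.8 kHz ≤ fs/2 = 18.6 kHz, appears at 10.8 kHz.
73.3 kHz mod fs = 36.1 kHz.
36.1 kHz > fs/2 = 18.6 kHz, folds to fs − 36.1 kHz = 1.1 kHz.
83.2 kHz mod fs = 8.8 kHz.
8.8 kHz ≤ fs/2 = 18.6 kHz, appears at 8.8 kHz.
63.6 kHz mod fs = 26.4 kHz.
26.4 kHz > fs/2 = 18.6 kHz, folds to fs − 26.4 kHz = 10.8 kHz.
40.5 kHz mod fs = 3.3 kHz.
3.3 kHz ≤ fs/2 = 18.6 kHz, appears at 3.3 kHz.
63.6 kHz and 122.4 kHz both map to 10.8 kHz.

63.6 kHz, 122.4 kHz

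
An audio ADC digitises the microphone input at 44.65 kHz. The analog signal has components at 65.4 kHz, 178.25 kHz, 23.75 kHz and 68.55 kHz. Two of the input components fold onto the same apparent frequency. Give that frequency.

20.75 kHz

fs/2 = 22.325 kHz.
65.4 kHz mod fs = 20.75 kHz.
20.75 kHz ≤ fs/2 = 22.325 kHz, appears at 20.75 kHz.
178.25 kHz mod fs = 44.3 kHz.
44.3 kHz > fs/2 = 22.325 kHz, folds to fs − 44.3 kHz = 0.35 kHz.
23.75 kHz > fs/2 = 22.325 kHz, folds to fs − 23.75 kHz = 20.9 kHz.
68.55 kHz mod fs = 23.9 kHz.
23.9 kHz > fs/2 = 22.325 kHz, folds to fs − 23.9 kHz = 20.75 kHz.
65.4 kHz and 68.55 kHz both map to 20.75 kHz.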